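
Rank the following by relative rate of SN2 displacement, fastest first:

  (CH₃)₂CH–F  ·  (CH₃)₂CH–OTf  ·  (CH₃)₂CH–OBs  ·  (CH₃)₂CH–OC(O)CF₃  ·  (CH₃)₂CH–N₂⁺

(CH₃)₂CH–N₂⁺ > (CH₃)₂CH–OTf > (CH₃)₂CH–OBs > (CH₃)₂CH–OC(O)CF₃ > (CH₃)₂CH–F

Identical carbon frameworks mean the comparison reduces to leaving-group quality.
A good leaving group is a weak base: the lower the pKₐ of its conjugate acid, the more readily it departs.
(CH₃)₂CH–N₂⁺ loses N₂: no meaningful conjugate acid; N₂ departs as an exceptionally stable neutral molecule
(CH₃)₂CH–OTf loses OTf⁻: pKₐ(CF₃SO₃H (triflic acid)) ≈ -14
(CH₃)₂CH–OBs loses OBs⁻: pKₐ(p-BrC₆H₄SO₃H) ≈ -2.8
(CH₃)₂CH–OC(O)CF₃ loses CF₃COO⁻: pKₐ(CF₃COOH) ≈ 0.2
(CH₃)₂CH–F loses F⁻: pKₐ(HF) ≈ 3.2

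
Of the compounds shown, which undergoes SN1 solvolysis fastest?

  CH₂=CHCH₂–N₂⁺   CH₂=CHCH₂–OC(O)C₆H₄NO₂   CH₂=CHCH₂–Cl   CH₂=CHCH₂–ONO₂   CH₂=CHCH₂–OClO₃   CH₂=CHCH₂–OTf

Identical carbon frameworks mean the comparison reduces to leaving-group quality.
Leaving-group ability tracks the stability of the departed species; conjugate-acid pKₐ is the usual yardstick (lower pKₐ → better LG).
CH₂=CHCH₂–N₂⁺ loses N₂: no meaningful conjugate acid; N₂ departs as an exceptionally stable neutral molecule
CH₂=CHCH₂–OTf loses OTf⁻: pKₐ(CF₃SO₃H (triflic acid)) ≈ -14
CH₂=CHCH₂–OClO₃ loses ClO₄⁻: pKₐ(HClO₄) ≈ -10
CH₂=CHCH₂–Cl loses Cl⁻: pKₐ(HCl) ≈ -7
CH₂=CHCH₂–ONO₂ loses NO₃⁻: pKₐ(HNO₃) ≈ -1.3
CH₂=CHCH₂–OC(O)C₆H₄NO₂ loses p-O₂N–C₆H₄–COO⁻: pKₐ(p-nitrobenzoic acid) ≈ 3.4

CH₂=CHCH₂–N₂⁺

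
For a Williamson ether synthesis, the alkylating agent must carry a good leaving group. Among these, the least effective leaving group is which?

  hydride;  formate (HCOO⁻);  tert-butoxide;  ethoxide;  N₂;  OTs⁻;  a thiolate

The more stable X⁻ (or X) is on its own — i.e. the weaker a base it is — the better a leaving group it makes.
N₂: no meaningful conjugate acid; N₂ departs as an exceptionally stable neutral molecule
OTs⁻: pKₐ(p-CH₃C₆H₄SO₃H (TsOH)) ≈ -2.8
formate (HCOO⁻): pKₐ(HCOOH) ≈ 3.8
a thiolate: pKₐ(RSH (a thiol)) ≈ 10.5
ethoxide: pKₐ(CH₃CH₂OH) ≈ 16
tert-butoxide: pKₐ(t-BuOH) ≈ 18
hydride: pKₐ(H₂) ≈ 36

hydride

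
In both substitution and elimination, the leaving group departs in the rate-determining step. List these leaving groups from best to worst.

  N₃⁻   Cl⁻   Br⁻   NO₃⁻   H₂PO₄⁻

Br⁻ > Cl⁻ > NO₃⁻ > H₂PO₄⁻ > N₃⁻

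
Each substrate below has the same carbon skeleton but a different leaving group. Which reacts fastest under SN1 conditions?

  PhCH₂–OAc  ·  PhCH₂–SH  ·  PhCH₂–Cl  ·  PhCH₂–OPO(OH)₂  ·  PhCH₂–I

With the same alkyl group throughout, only the leaving group differentiates the rates.
The more stable X⁻ (or X) is on its own — i.e. the weaker a base it is — the better a leaving group it makes.
PhCH₂–I loses I⁻: pKₐ(HI) ≈ -10
PhCH₂–Cl loses Cl⁻: pKₐ(HCl) ≈ -7
PhCH₂–OPO(OH)₂ loses H₂PO₄⁻: pKₐ(H₃PO₄) ≈ 2.1
PhCH₂–OAc loses AcO⁻: pKₐ(CH₃COOH) ≈ 4.8
PhCH₂–SH loses HS⁻: pKₐ(H₂S) ≈ 7

PhCH₂–I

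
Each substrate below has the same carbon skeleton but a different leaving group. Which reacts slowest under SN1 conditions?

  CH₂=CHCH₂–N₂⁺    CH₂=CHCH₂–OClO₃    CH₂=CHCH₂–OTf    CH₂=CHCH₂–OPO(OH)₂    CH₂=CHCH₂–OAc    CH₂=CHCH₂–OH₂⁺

Same R in every case — rank the leaving groups.
The more stable X⁻ (or X) is on its own — i.e. the weaker a base it is — the better a leaving group it makes.
CH₂=CHCH₂–N₂⁺ loses N₂: no meaningful conjugate acid; N₂ departs as an exceptionally stable neutral molecule
CH₂=CHCH₂–OTf loses OTf⁻: pKₐ(CF₃SO₃H (triflic acid)) ≈ -14
CH₂=CHCH₂–OClO₃ loses ClO₄⁻: pKₐ(HClO₄) ≈ -10
CH₂=CHCH₂–OH₂⁺ loses H₂O: pKₐ(H₃O⁺) ≈ -1.7
CH₂=CHCH₂–OPO(OH)₂ loses H₂PO₄⁻: pKₐ(H₃PO₄) ≈ 2.1
CH₂=CHCH₂–OAc loses AcO⁻: pKₐ(CH₃COOH) ≈ 4.8

CH₂=CHCH₂–OAc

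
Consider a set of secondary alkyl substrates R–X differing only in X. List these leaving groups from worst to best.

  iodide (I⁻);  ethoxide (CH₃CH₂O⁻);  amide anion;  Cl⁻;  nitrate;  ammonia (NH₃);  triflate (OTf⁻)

amide anion < ethoxide (CH₃CH₂O⁻) < ammonia (NH₃) < nitrate < Cl⁻ < iodide (I⁻) < triflate (OTf⁻)

Leaving-group ability tracks the stability of the departed species; conjugate-acid pKₐ is the usual yardstick (lower pKₐ → better LG).
triflate (OTf⁻): pKₐ(CF₃SO₃H (triflic acid)) ≈ -14
iodide (I⁻): pKₐ(HI) ≈ -10 — large, highly polarisable; very weak base
Cl⁻: pKₐ(HCl) ≈ -7 — moderately weak base
nitrate: pKₐ(HNO₃) ≈ -1.3
ammonia (NH₃): pKₐ(NH₄⁺) ≈ 9.2
ethoxide (CH₃CH₂O⁻): pKₐ(CH₃CH₂OH) ≈ 16 — strong base; alkoxides do not leave unassisted
amide anion: pKₐ(NH₃) ≈ 38
The question asks for worst first, so the sequence is read in increasing leaving-group ability.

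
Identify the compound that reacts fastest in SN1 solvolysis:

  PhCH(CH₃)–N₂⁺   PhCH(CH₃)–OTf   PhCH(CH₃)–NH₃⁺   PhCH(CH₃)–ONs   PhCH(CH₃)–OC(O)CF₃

PhCH(CH₃)–N₂⁺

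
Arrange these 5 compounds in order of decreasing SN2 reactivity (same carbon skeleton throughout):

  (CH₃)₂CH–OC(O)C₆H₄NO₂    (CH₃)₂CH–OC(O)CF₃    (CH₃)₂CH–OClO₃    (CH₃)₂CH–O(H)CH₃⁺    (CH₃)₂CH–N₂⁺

With the same alkyl group throughout, only the leaving group differentiates the rates.
Rank by basicity of the departing species: weakest base leaves most easily.
(CH₃)₂CH–N₂⁺ loses N₂: no meaningful conjugate acid; N₂ departs as an exceptionally stable neutral molecule
(CH₃)₂CH–OClO₃ loses ClO₄⁻: pKₐ(HClO₄) ≈ -10
(CH₃)₂CH–O(H)CH₃⁺ loses R'OH: pKₐ(R'OH₂⁺) ≈ -2.4
(CH₃)₂CH–OC(O)CF₃ loses CF₃COO⁻: pKₐ(CF₃COOH) ≈ 0.2
(CH₃)₂CH–OC(O)C₆H₄NO₂ loses p-O₂N–C₆H₄–COO⁻: pKₐ(p-nitrobenzoic acid) ≈ 3.4

(CH₃)₂CH–N₂⁺ > (CH₃)₂CH–OClO₃ > (CH₃)₂CH–O(H)CH₃⁺ > (CH₃)₂CH–OC(O)CF₃ > (CH₃)₂CH–OC(O)C₆H₄NO₂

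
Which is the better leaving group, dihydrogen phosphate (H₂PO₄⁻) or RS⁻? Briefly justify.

dihydrogen phosphate (H₂PO₄⁻) is the better leaving group.
pKₐ(H₃PO₄) ≈ 2.1 versus pKₐ(RSH (a thiol)) ≈ 10.5: dihydrogen phosphate (H₂PO₄⁻) is the much weaker base.
Moderate base; biological leaving group after further activation.

dihydrogen phosphate (H₂PO₄⁻)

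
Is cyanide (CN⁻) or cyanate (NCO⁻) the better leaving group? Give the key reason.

cyanate (NCO⁻)

cyanate (NCO⁻) is the better leaving group.
pKₐ(HOCN) ≈ 3.5 versus pKₐ(HCN) ≈ 9.2: cyanate (NCO⁻) is the much weaker base.
Resonance between N and O.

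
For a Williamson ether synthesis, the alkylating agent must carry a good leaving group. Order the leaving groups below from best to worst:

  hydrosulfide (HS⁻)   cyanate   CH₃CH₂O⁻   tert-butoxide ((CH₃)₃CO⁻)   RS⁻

cyanate > hydrosulfide (HS⁻) > RS⁻ > CH₃CH₂O⁻ > tert-butoxide ((CH₃)₃CO⁻)

cyanate: pKₐ(HOCN) ≈ 3.5
hydrosulfide (HS⁻): pKₐ(H₂S) ≈ 7
RS⁻: pKₐ(RSH (a thiol)) ≈ 10.5
CH₃CH₂O⁻: pKₐ(CH₃CH₂OH) ≈ 16
tert-butoxide ((CH₃)₃CO⁻): pKₐ(t-BuOH) ≈ 18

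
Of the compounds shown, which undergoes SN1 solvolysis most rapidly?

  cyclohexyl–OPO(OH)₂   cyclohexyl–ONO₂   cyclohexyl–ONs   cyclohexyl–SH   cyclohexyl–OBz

cyclohexyl–ONs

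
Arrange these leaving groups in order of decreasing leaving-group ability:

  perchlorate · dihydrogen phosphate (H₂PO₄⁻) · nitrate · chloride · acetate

perchlorate > chloride > nitrate > dihydrogen phosphate (H₂PO₄⁻) > acetate

Rank by basicity of the departing species: weakest base leaves most easily.
perchlorate: pKₐ(HClO₄) ≈ -10 — extremely weak base; rarely used for safety reasons
chloride: pKₐ(HCl) ≈ -7
nitrate: pKₐ(HNO₃) ≈ -1.3 — resonance-delocalised over three oxygens
dihydrogen phosphate (H₂PO₄⁻): pKₐ(H₃PO₄) ≈ 2.1 — moderate base; biological leaving group after further activation
acetate: pKₐ(CH₃COOH) ≈ 4.8 — resonance-stabilised but still a weak base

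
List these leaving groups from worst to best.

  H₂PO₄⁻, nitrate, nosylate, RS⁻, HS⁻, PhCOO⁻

RS⁻ < HS⁻ < PhCOO⁻ < H₂PO₄⁻ < nitrate < nosylate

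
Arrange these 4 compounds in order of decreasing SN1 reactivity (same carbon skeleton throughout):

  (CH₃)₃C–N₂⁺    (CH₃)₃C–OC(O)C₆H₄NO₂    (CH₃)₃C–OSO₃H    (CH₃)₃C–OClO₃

Same R in every case — rank the leaving groups.
The more stable X⁻ (or X) is on its own — i.e. the weaker a base it is — the better a leaving group it makes.
(CH₃)₃C–N₂⁺ loses N₂: no meaningful conjugate acid; N₂ departs as an exceptionally stable neutral molecule
(CH₃)₃C–OClO₃ loses ClO₄⁻: pKₐ(HClO₄) ≈ -10
(CH₃)₃C–OSO₃H loses HSO₄⁻: pKₐ(H₂SO₄) ≈ -3
(CH₃)₃C–OC(O)C₆H₄NO₂ loses p-O₂N–C₆H₄–COO⁻: pKₐ(p-nitrobenzoic acid) ≈ 3.4

(CH₃)₃C–N₂⁺ > (CH₃)₃C–OClO₃ > (CH₃)₃C–OSO₃H > (CH₃)₃C–OC(O)C₆H₄NO₂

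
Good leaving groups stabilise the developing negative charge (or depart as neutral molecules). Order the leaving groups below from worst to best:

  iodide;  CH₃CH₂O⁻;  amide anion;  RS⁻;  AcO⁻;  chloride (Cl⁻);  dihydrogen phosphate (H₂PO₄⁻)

amide anion < CH₃CH₂O⁻ < RS⁻ < AcO⁻ < dihydrogen phosphate (H₂PO₄⁻) < chloride (Cl⁻) < iodide

A good leaving group is a weak base: the lower the pKₐ of its conjugate acid, the more readily it departs.
iodide: pKₐ(HI) ≈ -10
chloride (Cl⁻): pKₐ(HCl) ≈ -7
dihydrogen phosphate (H₂PO₄⁻): pKₐ(H₃PO₄) ≈ 2.1
AcO⁻: pKₐ(CH₃COOH) ≈ 4.8
RS⁻: pKₐ(RSH (a thiol)) ≈ 10.5
CH₃CH₂O⁻: pKₐ(CH₃CH₂OH) ≈ 16
amide anion: pKₐ(NH₃) ≈ 38
Reversing gives the worst-to-best order requested.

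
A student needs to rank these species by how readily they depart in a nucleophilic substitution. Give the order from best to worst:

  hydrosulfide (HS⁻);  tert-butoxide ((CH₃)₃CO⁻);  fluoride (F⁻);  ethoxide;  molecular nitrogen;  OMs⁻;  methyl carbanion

A good leaving group is a weak base: the lower the pKₐ of its conjugate acid, the more readily it departs.
molecular nitrogen: no meaningful conjugate acid; N₂ departs as an exceptionally stable neutral molecule
OMs⁻: pKₐ(CH₃SO₃H (MsOH)) ≈ -1.9 — resonance-delocalised alkanesulfonate
fluoride (F⁻): pKₐ(HF) ≈ 3.2 — small and strongly basic; the poor halide leaving group
hydrosulfide (HS⁻): pKₐ(H₂S) ≈ 7 — larger and more polarisable than the oxygen analogue
ethoxide: pKₐ(CH₃CH₂OH) ≈ 16 — strong base; alkoxides do not leave unassisted
tert-butoxide ((CH₃)₃CO⁻): pKₐ(t-BuOH) ≈ 18
methyl carbanion: pKₐ(CH₄) ≈ 48 — unstabilised carbanion; the worst conceivable leaving group

molecular nitrogen > OMs⁻ > fluoride (F⁻) > hydrosulfide (HS⁻) > ethoxide > tert-butoxide ((CH₃)₃CO⁻) > methyl carbanion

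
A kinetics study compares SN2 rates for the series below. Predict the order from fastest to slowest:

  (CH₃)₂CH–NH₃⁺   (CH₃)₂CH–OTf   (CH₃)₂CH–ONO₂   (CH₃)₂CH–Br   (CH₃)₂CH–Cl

(CH₃)₂CH–OTf > (CH₃)₂CH–Br > (CH₃)₂CH–Cl > (CH₃)₂CH–ONO₂ > (CH₃)₂CH–NH₃⁺

Identical carbon frameworks mean the comparison reduces to leaving-group quality.
A good leaving group is a weak base: the lower the pKₐ of its conjugate acid, the more readily it departs.
(CH₃)₂CH–OTf loses OTf⁻: pKₐ(CF₃SO₃H (triflic acid)) ≈ -14
(CH₃)₂CH–Br loses Br⁻: pKₐ(HBr) ≈ -9
(CH₃)₂CH–Cl loses Cl⁻: pKₐ(HCl) ≈ -7
(CH₃)₂CH–ONO₂ loses NO₃⁻: pKₐ(HNO₃) ≈ -1.3
(CH₃)₂CH–NH₃⁺ loses NH₃: pKₐ(NH₄⁺) ≈ 9.2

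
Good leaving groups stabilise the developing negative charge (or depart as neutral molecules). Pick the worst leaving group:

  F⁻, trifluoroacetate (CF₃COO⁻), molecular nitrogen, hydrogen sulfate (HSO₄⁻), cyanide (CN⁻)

A good leaving group is a weak base: the lower the pKₐ of its conjugate acid, the more readily it departs.
molecular nitrogen: no meaningful conjugate acid; N₂ departs as an exceptionally stable neutral molecule
hydrogen sulfate (HSO₄⁻): pKₐ(H₂SO₄) ≈ -3
trifluoroacetate (CF₃COO⁻): pKₐ(CF₃COOH) ≈ 0.2
F⁻: pKₐ(HF) ≈ 3.2
cyanide (CN⁻): pKₐ(HCN) ≈ 9.2

cyanide (CN⁻)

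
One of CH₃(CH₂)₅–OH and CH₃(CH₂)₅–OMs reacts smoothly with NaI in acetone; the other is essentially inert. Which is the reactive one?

CH₃(CH₂)₅–OMs

From CH₃(CH₂)₅–OH the departing group would be OH⁻ (pKₐ(H₂O) ≈ 15.7). Strong base; essentially never leaves without prior activation.
From CH₃(CH₂)₅–OMs the leaving group is OMs⁻ (pKₐ(CH₃SO₃H (MsOH)) ≈ -1.9). Resonance-delocalised alkanesulfonate.
(In practice CH₃(CH₂)₅–OMs is made from CH₃(CH₂)₅–OH by treatment with MsCl / Et₃N, converting the hydroxyl into a mesylate.)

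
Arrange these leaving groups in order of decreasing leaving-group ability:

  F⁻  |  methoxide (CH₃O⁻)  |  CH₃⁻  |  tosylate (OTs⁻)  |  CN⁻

tosylate (OTs⁻) > F⁻ > CN⁻ > methoxide (CH₃O⁻) > CH₃⁻

A good leaving group is a weak base: the lower the pKₐ of its conjugate acid, the more readily it departs.
tosylate (OTs⁻): pKₐ(p-CH₃C₆H₄SO₃H (TsOH)) ≈ -2.8
F⁻: pKₐ(HF) ≈ 3.2 — small and strongly basic; the poor halide leaving group
CN⁻: pKₐ(HCN) ≈ 9.2
methoxide (CH₃O⁻): pKₐ(CH₃OH) ≈ 15.5
CH₃⁻: pKₐ(CH₄) ≈ 48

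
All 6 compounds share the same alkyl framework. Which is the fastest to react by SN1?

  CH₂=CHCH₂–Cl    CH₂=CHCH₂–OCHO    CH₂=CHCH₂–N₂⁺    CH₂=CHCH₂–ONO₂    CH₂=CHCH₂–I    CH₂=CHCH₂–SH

Same R in every case — rank the leaving groups.
Leaving-group ability tracks the stability of the departed species; conjugate-acid pKₐ is the usual yardstick (lower pKₐ → better LG).
CH₂=CHCH₂–N₂⁺ loses N₂: no meaningful conjugate acid; N₂ departs as an exceptionally stable neutral molecule
CH₂=CHCH₂–I loses I⁻: pKₐ(HI) ≈ -10
CH₂=CHCH₂–Cl loses Cl⁻: pKₐ(HCl) ≈ -7
CH₂=CHCH₂–ONO₂ loses NO₃⁻: pKₐ(HNO₃) ≈ -1.3
CH₂=CHCH₂–OCHO loses HCOO⁻: pKₐ(HCOOH) ≈ 3.8
CH₂=CHCH₂–SH loses HS⁻: pKₐ(H₂S) ≈ 7

CH₂=CHCH₂–N₂⁺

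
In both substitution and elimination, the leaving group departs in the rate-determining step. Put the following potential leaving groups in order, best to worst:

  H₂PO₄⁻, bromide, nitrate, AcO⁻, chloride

Leaving-group ability tracks the stability of the departed species; conjugate-acid pKₐ is the usual yardstick (lower pKₐ → better LG).
bromide: pKₐ(HBr) ≈ -9
chloride: pKₐ(HCl) ≈ -7
nitrate: pKₐ(HNO₃) ≈ -1.3
H₂PO₄⁻: pKₐ(H₃PO₄) ≈ 2.1
AcO⁻: pKₐ(CH₃COOH) ≈ 4.8

bromide > chloride > nitrate > H₂PO₄⁻ > AcO⁻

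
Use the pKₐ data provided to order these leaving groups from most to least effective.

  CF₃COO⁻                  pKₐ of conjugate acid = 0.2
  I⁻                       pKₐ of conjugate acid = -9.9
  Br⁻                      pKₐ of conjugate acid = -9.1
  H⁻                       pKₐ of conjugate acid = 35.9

Lower conjugate-acid pKₐ ⇒ weaker base ⇒ better leaving group.
Sorting by the given values: I⁻ (-9.9), Br⁻ (-9.1), CF₃COO⁻ (0.2), H⁻ (35.9).

I⁻ > Br⁻ > CF₃COO⁻ > H⁻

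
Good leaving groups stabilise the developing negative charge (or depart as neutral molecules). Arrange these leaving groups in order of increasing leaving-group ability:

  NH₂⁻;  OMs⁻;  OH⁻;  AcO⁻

Leaving-group ability tracks the stability of the departed species; conjugate-acid pKₐ is the usual yardstick (lower pKₐ → better LG).
OMs⁻: pKₐ(CH₃SO₃H (MsOH)) ≈ -1.9
AcO⁻: pKₐ(CH₃COOH) ≈ 4.8
OH⁻: pKₐ(H₂O) ≈ 15.7
NH₂⁻: pKₐ(NH₃) ≈ 38
Reversing gives the worst-to-best order requested.

NH₂⁻ < OH⁻ < AcO⁻ < OMs⁻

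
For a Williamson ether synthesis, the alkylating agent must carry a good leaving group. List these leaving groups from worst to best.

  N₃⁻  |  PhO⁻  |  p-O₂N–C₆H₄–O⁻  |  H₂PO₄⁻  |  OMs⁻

A good leaving group is a weak base: the lower the pKₐ of its conjugate acid, the more readily it departs.
OMs⁻: pKₐ(CH₃SO₃H (MsOH)) ≈ -1.9
H₂PO₄⁻: pKₐ(H₃PO₄) ≈ 2.1 — moderate base; biological leaving group after further activation
N₃⁻: pKₐ(HN₃) ≈ 4.7
p-O₂N–C₆H₄–O⁻: pKₐ(p-nitrophenol) ≈ 7.2 — nitro group delocalises the charge; the classic chromogenic LG
PhO⁻: pKₐ(C₆H₅OH (phenol)) ≈ 10 — resonance into the ring helps, but still a poor LG
The question asks for worst first, so the sequence is read in increasing leaving-group ability.

PhO⁻ < p-O₂N–C₆H₄–O⁻ < N₃⁻ < H₂PO₄⁻ < OMs⁻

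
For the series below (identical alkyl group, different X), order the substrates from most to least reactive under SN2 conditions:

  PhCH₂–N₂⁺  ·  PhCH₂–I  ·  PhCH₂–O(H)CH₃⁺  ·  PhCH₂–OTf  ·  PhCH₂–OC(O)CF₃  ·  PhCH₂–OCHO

With the same alkyl group throughout, only the leaving group differentiates the rates.
Rank by basicity of the departing species: weakest base leaves most easily.
PhCH₂–N₂⁺ loses N₂: no meaningful conjugate acid; N₂ departs as an exceptionally stable neutral molecule
PhCH₂–OTf loses OTf⁻: pKₐ(CF₃SO₃H (triflic acid)) ≈ -14
PhCH₂–I loses I⁻: pKₐ(HI) ≈ -10
PhCH₂–O(H)CH₃⁺ loses R'OH: pKₐ(R'OH₂⁺) ≈ -2.4
PhCH₂–OC(O)CF₃ loses CF₃COO⁻: pKₐ(CF₃COOH) ≈ 0.2
PhCH₂–OCHO loses HCOO⁻: pKₐ(HCOOH) ≈ 3.8

PhCH₂–N₂⁺ > PhCH₂–OTf > PhCH₂–I > PhCH₂–O(H)CH₃⁺ > PhCH₂–OC(O)CF₃ > PhCH₂–OCHO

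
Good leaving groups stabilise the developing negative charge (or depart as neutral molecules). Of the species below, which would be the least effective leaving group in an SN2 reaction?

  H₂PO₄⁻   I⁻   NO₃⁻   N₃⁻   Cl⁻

N₃⁻

I⁻: pKₐ(HI) ≈ -10
Cl⁻: pKₐ(HCl) ≈ -7
NO₃⁻: pKₐ(HNO₃) ≈ -1.3
H₂PO₄⁻: pKₐ(H₃PO₄) ≈ 2.1
N₃⁻: pKₐ(HN₃) ≈ 4.7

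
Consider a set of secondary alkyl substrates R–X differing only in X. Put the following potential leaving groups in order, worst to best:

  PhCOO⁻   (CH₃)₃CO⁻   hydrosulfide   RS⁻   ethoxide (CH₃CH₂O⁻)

(CH₃)₃CO⁻ < ethoxide (CH₃CH₂O⁻) < RS⁻ < hydrosulfide < PhCOO⁻

PhCOO⁻: pKₐ(C₆H₅COOH) ≈ 4.2
hydrosulfide: pKₐ(H₂S) ≈ 7
RS⁻: pKₐ(RSH (a thiol)) ≈ 10.5
ethoxide (CH₃CH₂O⁻): pKₐ(CH₃CH₂OH) ≈ 16
(CH₃)₃CO⁻: pKₐ(t-BuOH) ≈ 18
Reversing gives the worst-to-best order requested.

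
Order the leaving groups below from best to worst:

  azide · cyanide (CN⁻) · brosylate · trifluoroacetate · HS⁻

brosylate: pKₐ(p-BrC₆H₄SO₃H) ≈ -2.8
trifluoroacetate: pKₐ(CF₃COOH) ≈ 0.2 — strongly electron-withdrawing CF₃ stabilises the carboxylate
azide: pKₐ(HN₃) ≈ 4.7 — linear, resonance-stabilised
HS⁻: pKₐ(H₂S) ≈ 7
cyanide (CN⁻): pKₐ(HCN) ≈ 9.2

brosylate > trifluoroacetate > azide > HS⁻ > cyanide (CN⁻)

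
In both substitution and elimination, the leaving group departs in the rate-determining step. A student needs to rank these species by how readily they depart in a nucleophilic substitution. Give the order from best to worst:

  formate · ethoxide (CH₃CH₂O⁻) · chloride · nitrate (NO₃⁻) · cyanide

Rank by basicity of the departing species: weakest base leaves most easily.
chloride: pKₐ(HCl) ≈ -7
nitrate (NO₃⁻): pKₐ(HNO₃) ≈ -1.3
formate: pKₐ(HCOOH) ≈ 3.8
cyanide: pKₐ(HCN) ≈ 9.2
ethoxide (CH₃CH₂O⁻): pKₐ(CH₃CH₂OH) ≈ 16

chloride > nitrate (NO₃⁻) > formate > cyanide > ethoxide (CH₃CH₂O⁻)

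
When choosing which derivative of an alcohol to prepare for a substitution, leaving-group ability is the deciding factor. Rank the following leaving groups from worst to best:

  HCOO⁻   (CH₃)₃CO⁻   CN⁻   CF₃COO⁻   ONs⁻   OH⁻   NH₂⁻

NH₂⁻ < (CH₃)₃CO⁻ < OH⁻ < CN⁻ < HCOO⁻ < CF₃COO⁻ < ONs⁻

The more stable X⁻ (or X) is on its own — i.e. the weaker a base it is — the better a leaving group it makes.
ONs⁻: pKₐ(p-O₂NC₆H₄SO₃H) ≈ -3.5
CF₃COO⁻: pKₐ(CF₃COOH) ≈ 0.2
HCOO⁻: pKₐ(HCOOH) ≈ 3.8
CN⁻: pKₐ(HCN) ≈ 9.2
OH⁻: pKₐ(H₂O) ≈ 15.7
(CH₃)₃CO⁻: pKₐ(t-BuOH) ≈ 18
NH₂⁻: pKₐ(NH₃) ≈ 38
Listed from poorest to best leaving group as asked.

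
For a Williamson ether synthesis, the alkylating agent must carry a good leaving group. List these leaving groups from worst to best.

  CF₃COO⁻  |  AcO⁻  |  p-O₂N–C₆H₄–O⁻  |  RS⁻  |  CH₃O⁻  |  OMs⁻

CH₃O⁻ < RS⁻ < p-O₂N–C₆H₄–O⁻ < AcO⁻ < CF₃COO⁻ < OMs⁻

Rank by basicity of the departing species: weakest base leaves most easily.
OMs⁻: pKₐ(CH₃SO₃H (MsOH)) ≈ -1.9
CF₃COO⁻: pKₐ(CF₃COOH) ≈ 0.2
AcO⁻: pKₐ(CH₃COOH) ≈ 4.8
p-O₂N–C₆H₄–O⁻: pKₐ(p-nitrophenol) ≈ 7.2
RS⁻: pKₐ(RSH (a thiol)) ≈ 10.5
CH₃O⁻: pKₐ(CH₃OH) ≈ 15.5
The question asks for worst first, so the sequence is read in increasing leaving-group ability.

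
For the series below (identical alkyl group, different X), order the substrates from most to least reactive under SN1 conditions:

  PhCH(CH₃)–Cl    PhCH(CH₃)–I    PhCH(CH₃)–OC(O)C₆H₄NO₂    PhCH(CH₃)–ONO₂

PhCH(CH₃)–I > PhCH(CH₃)–Cl > PhCH(CH₃)–ONO₂ > PhCH(CH₃)–OC(O)C₆H₄NO₂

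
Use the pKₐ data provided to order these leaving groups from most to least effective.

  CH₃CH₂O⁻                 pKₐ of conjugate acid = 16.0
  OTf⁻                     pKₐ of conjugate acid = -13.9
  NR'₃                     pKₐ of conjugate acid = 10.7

OTf⁻ > NR'₃ > CH₃CH₂O⁻

Lower conjugate-acid pKₐ ⇒ weaker base ⇒ better leaving group.
Sorting by the given values: OTf⁻ (-13.9), NR'₃ (10.7), CH₃CH₂O⁻ (16.0).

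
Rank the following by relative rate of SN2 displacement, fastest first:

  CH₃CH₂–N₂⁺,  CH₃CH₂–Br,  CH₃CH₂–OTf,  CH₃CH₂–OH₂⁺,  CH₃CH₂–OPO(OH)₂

CH₃CH₂–N₂⁺ > CH₃CH₂–OTf > CH₃CH₂–Br > CH₃CH₂–OH₂⁺ > CH₃CH₂–OPO(OH)₂

Same R in every case — rank the leaving groups.
A good leaving group is a weak base: the lower the pKₐ of its conjugate acid, the more readily it departs.
CH₃CH₂–N₂⁺ loses N₂: no meaningful conjugate acid; N₂ departs as an exceptionally stable neutral molecule
CH₃CH₂–OTf loses OTf⁻: pKₐ(CF₃SO₃H (triflic acid)) ≈ -14
CH₃CH₂–Br loses Br⁻: pKₐ(HBr) ≈ -9
CH₃CH₂–OH₂⁺ loses H₂O: pKₐ(H₃O⁺) ≈ -1.7
CH₃CH₂–OPO(OH)₂ loses H₂PO₄⁻: pKₐ(H₃PO₄) ≈ 2.1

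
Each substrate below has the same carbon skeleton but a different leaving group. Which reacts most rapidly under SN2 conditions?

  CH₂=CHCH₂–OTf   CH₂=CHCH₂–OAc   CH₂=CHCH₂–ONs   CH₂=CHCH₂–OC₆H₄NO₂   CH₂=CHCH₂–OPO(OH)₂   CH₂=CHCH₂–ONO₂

CH₂=CHCH₂–OTf

Identical carbon frameworks mean the comparison reduces to leaving-group quality.
The more stable X⁻ (or X) is on its own — i.e. the weaker a base it is — the better a leaving group it makes.
CH₂=CHCH₂–OTf loses OTf⁻: pKₐ(CF₃SO₃H (triflic acid)) ≈ -14
CH₂=CHCH₂–ONs loses ONs⁻: pKₐ(p-O₂NC₆H₄SO₃H) ≈ -3.5
CH₂=CHCH₂–ONO₂ loses NO₃⁻: pKₐ(HNO₃) ≈ -1.3
CH₂=CHCH₂–OPO(OH)₂ loses H₂PO₄⁻: pKₐ(H₃PO₄) ≈ 2.1
CH₂=CHCH₂–OAc loses AcO⁻: pKₐ(CH₃COOH) ≈ 4.8
CH₂=CHCH₂–OC₆H₄NO₂ loses p-O₂N–C₆H₄–O⁻: pKₐ(p-nitrophenol) ≈ 7.2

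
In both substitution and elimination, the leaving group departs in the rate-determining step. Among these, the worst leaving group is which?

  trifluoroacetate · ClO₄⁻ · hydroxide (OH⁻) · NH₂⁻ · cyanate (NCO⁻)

Leaving-group ability tracks the stability of the departed species; conjugate-acid pKₐ is the usual yardstick (lower pKₐ → better LG).
ClO₄⁻: pKₐ(HClO₄) ≈ -10
trifluoroacetate: pKₐ(CF₃COOH) ≈ 0.2
cyanate (NCO⁻): pKₐ(HOCN) ≈ 3.5
hydroxide (OH⁻): pKₐ(H₂O) ≈ 15.7
NH₂⁻: pKₐ(NH₃) ≈ 38

NH₂⁻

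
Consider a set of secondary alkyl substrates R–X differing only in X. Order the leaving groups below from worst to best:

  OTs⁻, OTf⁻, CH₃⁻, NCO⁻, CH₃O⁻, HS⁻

OTf⁻: pKₐ(CF₃SO₃H (triflic acid)) ≈ -14
OTs⁻: pKₐ(p-CH₃C₆H₄SO₃H (TsOH)) ≈ -2.8
NCO⁻: pKₐ(HOCN) ≈ 3.5
HS⁻: pKₐ(H₂S) ≈ 7
CH₃O⁻: pKₐ(CH₃OH) ≈ 15.5
CH₃⁻: pKₐ(CH₄) ≈ 48
The question asks for worst first, so the sequence is read in increasing leaving-group ability.

CH₃⁻ < CH₃O⁻ < HS⁻ < NCO⁻ < OTs⁻ < OTf⁻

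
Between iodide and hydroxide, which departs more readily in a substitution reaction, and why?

iodide

iodide is the better leaving group.
pKₐ(HI) ≈ -10 versus pKₐ(H₂O) ≈ 15.7: iodide is the much weaker base.
Large, highly polarisable; very weak base.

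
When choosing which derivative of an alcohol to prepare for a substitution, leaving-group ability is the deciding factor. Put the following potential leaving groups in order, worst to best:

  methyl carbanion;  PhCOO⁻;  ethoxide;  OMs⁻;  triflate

A good leaving group is a weak base: the lower the pKₐ of its conjugate acid, the more readily it departs.
triflate: pKₐ(CF₃SO₃H (triflic acid)) ≈ -14 — charge spread over three oxygens and a CF₃ group; the premier leaving group in synthesis
OMs⁻: pKₐ(CH₃SO₃H (MsOH)) ≈ -1.9
PhCOO⁻: pKₐ(C₆H₅COOH) ≈ 4.2 — aryl carboxylate
ethoxide: pKₐ(CH₃CH₂OH) ≈ 16
methyl carbanion: pKₐ(CH₄) ≈ 48
Listed from poorest to best leaving group as asked.

methyl carbanion < ethoxide < PhCOO⁻ < OMs⁻ < triflate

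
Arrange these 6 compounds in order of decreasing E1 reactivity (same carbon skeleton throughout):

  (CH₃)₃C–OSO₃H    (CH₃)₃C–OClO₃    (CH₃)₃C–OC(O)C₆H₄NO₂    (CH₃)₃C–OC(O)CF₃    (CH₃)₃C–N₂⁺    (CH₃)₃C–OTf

(CH₃)₃C–N₂⁺ > (CH₃)₃C–OTf > (CH₃)₃C–OClO₃ > (CH₃)₃C–OSO₃H > (CH₃)₃C–OC(O)CF₃ > (CH₃)₃C–OC(O)C₆H₄NO₂

With the same alkyl group throughout, only the leaving group differentiates the rates.
Rank by basicity of the departing species: weakest base leaves most easily.
(CH₃)₃C–N₂⁺ loses N₂: no meaningful conjugate acid; N₂ departs as an exceptionally stable neutral molecule
(CH₃)₃C–OTf loses OTf⁻: pKₐ(CF₃SO₃H (triflic acid)) ≈ -14
(CH₃)₃C–OClO₃ loses ClO₄⁻: pKₐ(HClO₄) ≈ -10
(CH₃)₃C–OSO₃H loses HSO₄⁻: pKₐ(H₂SO₄) ≈ -3
(CH₃)₃C–OC(O)CF₃ loses CF₃COO⁻: pKₐ(CF₃COOH) ≈ 0.2
(CH₃)₃C–OC(O)C₆H₄NO₂ loses p-O₂N–C₆H₄–COO⁻: pKₐ(p-nitrobenzoic acid) ≈ 3.4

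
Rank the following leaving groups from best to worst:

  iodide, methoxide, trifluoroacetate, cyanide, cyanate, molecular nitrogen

A good leaving group is a weak base: the lower the pKₐ of its conjugate acid, the more readily it departs.
molecular nitrogen: no meaningful conjugate acid; N₂ departs as an exceptionally stable neutral molecule
iodide: pKₐ(HI) ≈ -10
trifluoroacetate: pKₐ(CF₃COOH) ≈ 0.2 — strongly electron-withdrawing CF₃ stabilises the carboxylate
cyanate: pKₐ(HOCN) ≈ 3.5
cyanide: pKₐ(HCN) ≈ 9.2
methoxide: pKₐ(CH₃OH) ≈ 15.5 — strong base; alkoxides do not leave unassisted

molecular nitrogen > iodide > trifluoroacetate > cyanate > cyanide > methoxide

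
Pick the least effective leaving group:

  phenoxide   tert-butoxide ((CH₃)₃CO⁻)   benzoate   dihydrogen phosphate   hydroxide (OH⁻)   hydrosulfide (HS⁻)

tert-butoxide ((CH₃)₃CO⁻)

Leaving-group ability tracks the stability of the departed species; conjugate-acid pKₐ is the usual yardstick (lower pKₐ → better LG).
dihydrogen phosphate: pKₐ(H₃PO₄) ≈ 2.1
benzoate: pKₐ(C₆H₅COOH) ≈ 4.2
hydrosulfide (HS⁻): pKₐ(H₂S) ≈ 7
phenoxide: pKₐ(C₆H₅OH (phenol)) ≈ 10
hydroxide (OH⁻): pKₐ(H₂O) ≈ 15.7
tert-butoxide ((CH₃)₃CO⁻): pKₐ(t-BuOH) ≈ 18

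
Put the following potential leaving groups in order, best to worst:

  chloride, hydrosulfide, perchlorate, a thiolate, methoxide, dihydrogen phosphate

perchlorate > chloride > dihydrogen phosphate > hydrosulfide > a thiolate > methoxide

Rank by basicity of the departing species: weakest base leaves most easily.
perchlorate: pKₐ(HClO₄) ≈ -10
chloride: pKₐ(HCl) ≈ -7
dihydrogen phosphate: pKₐ(H₃PO₄) ≈ 2.1
hydrosulfide: pKₐ(H₂S) ≈ 7
a thiolate: pKₐ(RSH (a thiol)) ≈ 10.5
methoxide: pKₐ(CH₃OH) ≈ 15.5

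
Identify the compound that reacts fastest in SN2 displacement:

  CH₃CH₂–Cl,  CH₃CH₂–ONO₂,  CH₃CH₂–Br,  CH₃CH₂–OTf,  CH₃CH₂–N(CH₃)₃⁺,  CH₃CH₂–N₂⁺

CH₃CH₂–N₂⁺

The skeletons are identical, so relative rate is governed entirely by leaving-group ability.
Leaving-group ability tracks the stability of the departed species; conjugate-acid pKₐ is the usual yardstick (lower pKₐ → better LG).
CH₃CH₂–N₂⁺ loses N₂: no meaningful conjugate acid; N₂ departs as an exceptionally stable neutral molecule
CH₃CH₂–OTf loses OTf⁻: pKₐ(CF₃SO₃H (triflic acid)) ≈ -14
CH₃CH₂–Br loses Br⁻: pKₐ(HBr) ≈ -9
CH₃CH₂–Cl loses Cl⁻: pKₐ(HCl) ≈ -7
CH₃CH₂–ONO₂ loses NO₃⁻: pKₐ(HNO₃) ≈ -1.3
CH₃CH₂–N(CH₃)₃⁺ loses NR'₃: pKₐ(R'₃NH⁺) ≈ 10.7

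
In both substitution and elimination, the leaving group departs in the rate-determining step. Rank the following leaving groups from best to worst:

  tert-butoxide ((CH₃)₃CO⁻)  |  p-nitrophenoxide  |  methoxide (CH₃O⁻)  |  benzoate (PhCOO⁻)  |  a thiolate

benzoate (PhCOO⁻) > p-nitrophenoxide > a thiolate > methoxide (CH₃O⁻) > tert-butoxide ((CH₃)₃CO⁻)

A good leaving group is a weak base: the lower the pKₐ of its conjugate acid, the more readily it departs.
benzoate (PhCOO⁻): pKₐ(C₆H₅COOH) ≈ 4.2 — aryl carboxylate
p-nitrophenoxide: pKₐ(p-nitrophenol) ≈ 7.2 — nitro group delocalises the charge; the classic chromogenic LG
a thiolate: pKₐ(RSH (a thiol)) ≈ 10.5
methoxide (CH₃O⁻): pKₐ(CH₃OH) ≈ 15.5 — strong base; alkoxides do not leave unassisted
tert-butoxide ((CH₃)₃CO⁻): pKₐ(t-BuOH) ≈ 18 — bulky, strongly basic alkoxide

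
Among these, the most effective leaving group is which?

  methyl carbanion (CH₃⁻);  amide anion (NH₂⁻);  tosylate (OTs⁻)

tosylate (OTs⁻)

Rank by basicity of the departing species: weakest base leaves most easily.
tosylate (OTs⁻): pKₐ(p-CH₃C₆H₄SO₃H (TsOH)) ≈ -2.8
amide anion (NH₂⁻): pKₐ(NH₃) ≈ 38
methyl carbanion (CH₃⁻): pKₐ(CH₄) ≈ 48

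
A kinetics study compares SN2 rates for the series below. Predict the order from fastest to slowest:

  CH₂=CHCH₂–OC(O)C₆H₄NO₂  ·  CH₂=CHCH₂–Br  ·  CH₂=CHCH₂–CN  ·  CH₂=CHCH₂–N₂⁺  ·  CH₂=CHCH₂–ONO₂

Identical carbon frameworks mean the comparison reduces to leaving-group quality.
A good leaving group is a weak base: the lower the pKₐ of its conjugate acid, the more readily it departs.
CH₂=CHCH₂–N₂⁺ loses N₂: no meaningful conjugate acid; N₂ departs as an exceptionally stable neutral molecule
CH₂=CHCH₂–Br loses Br⁻: pKₐ(HBr) ≈ -9
CH₂=CHCH₂–ONO₂ loses NO₃⁻: pKₐ(HNO₃) ≈ -1.3
CH₂=CHCH₂–OC(O)C₆H₄NO₂ loses p-O₂N–C₆H₄–COO⁻: pKₐ(p-nitrobenzoic acid) ≈ 3.4
CH₂=CHCH₂–CN loses CN⁻: pKₐ(HCN) ≈ 9.2

CH₂=CHCH₂–N₂⁺ > CH₂=CHCH₂–Br > CH₂=CHCH₂–ONO₂ > CH₂=CHCH₂–OC(O)C₆H₄NO₂ > CH₂=CHCH₂–CN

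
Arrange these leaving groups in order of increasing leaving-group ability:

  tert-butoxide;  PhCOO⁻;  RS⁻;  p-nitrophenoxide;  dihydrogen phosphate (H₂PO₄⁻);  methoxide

tert-butoxide < methoxide < RS⁻ < p-nitrophenoxide < PhCOO⁻ < dihydrogen phosphate (H₂PO₄⁻)

Rank by basicity of the departing species: weakest base leaves most easily.
dihydrogen phosphate (H₂PO₄⁻): pKₐ(H₃PO₄) ≈ 2.1
PhCOO⁻: pKₐ(C₆H₅COOH) ≈ 4.2
p-nitrophenoxide: pKₐ(p-nitrophenol) ≈ 7.2
RS⁻: pKₐ(RSH (a thiol)) ≈ 10.5
methoxide: pKₐ(CH₃OH) ≈ 15.5
tert-butoxide: pKₐ(t-BuOH) ≈ 18
The question asks for worst first, so the sequence is read in increasing leaving-group ability.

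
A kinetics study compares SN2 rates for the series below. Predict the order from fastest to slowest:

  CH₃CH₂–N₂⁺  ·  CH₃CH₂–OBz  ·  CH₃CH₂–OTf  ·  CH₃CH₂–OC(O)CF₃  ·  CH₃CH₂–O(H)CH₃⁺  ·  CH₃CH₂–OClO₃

Same R in every case — rank the leaving groups.
A good leaving group is a weak base: the lower the pKₐ of its conjugate acid, the more readily it departs.
CH₃CH₂–N₂⁺ loses N₂: no meaningful conjugate acid; N₂ departs as an exceptionally stable neutral molecule
CH₃CH₂–OTf loses OTf⁻: pKₐ(CF₃SO₃H (triflic acid)) ≈ -14
CH₃CH₂–OClO₃ loses ClO₄⁻: pKₐ(HClO₄) ≈ -10
CH₃CH₂–O(H)CH₃⁺ loses R'OH: pKₐ(R'OH₂⁺) ≈ -2.4
CH₃CH₂–OC(O)CF₃ loses CF₃COO⁻: pKₐ(CF₃COOH) ≈ 0.2
CH₃CH₂–OBz loses PhCOO⁻: pKₐ(C₆H₅COOH) ≈ 4.2

CH₃CH₂–N₂⁺ > CH₃CH₂–OTf > CH₃CH₂–OClO₃ > CH₃CH₂–O(H)CH₃⁺ > CH₃CH₂–OC(O)CF₃ > CH₃CH₂–OBz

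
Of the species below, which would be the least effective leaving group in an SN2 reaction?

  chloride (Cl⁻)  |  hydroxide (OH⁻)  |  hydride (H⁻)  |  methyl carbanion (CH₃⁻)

methyl carbanion (CH₃⁻)

A good leaving group is a weak base: the lower the pKₐ of its conjugate acid, the more readily it departs.
chloride (Cl⁻): pKₐ(HCl) ≈ -7
hydroxide (OH⁻): pKₐ(H₂O) ≈ 15.7
hydride (H⁻): pKₐ(H₂) ≈ 36
methyl carbanion (CH₃⁻): pKₐ(CH₄) ≈ 48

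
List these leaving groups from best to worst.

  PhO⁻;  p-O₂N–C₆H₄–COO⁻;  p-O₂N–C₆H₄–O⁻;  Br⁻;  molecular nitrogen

The more stable X⁻ (or X) is on its own — i.e. the weaker a base it is — the better a leaving group it makes.
molecular nitrogen: no meaningful conjugate acid; N₂ departs as an exceptionally stable neutral molecule
Br⁻: pKₐ(HBr) ≈ -9
p-O₂N–C₆H₄–COO⁻: pKₐ(p-nitrobenzoic acid) ≈ 3.4
p-O₂N–C₆H₄–O⁻: pKₐ(p-nitrophenol) ≈ 7.2
PhO⁻: pKₐ(C₆H₅OH (phenol)) ≈ 10

molecular nitrogen > Br⁻ > p-O₂N–C₆H₄–COO⁻ > p-O₂N–C₆H₄–O⁻ > PhO⁻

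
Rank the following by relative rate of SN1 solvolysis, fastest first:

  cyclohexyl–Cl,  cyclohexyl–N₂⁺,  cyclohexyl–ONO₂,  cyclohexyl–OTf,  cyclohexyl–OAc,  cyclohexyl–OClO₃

Identical carbon frameworks mean the comparison reduces to leaving-group quality.
Leaving-group ability tracks the stability of the departed species; conjugate-acid pKₐ is the usual yardstick (lower pKₐ → better LG).
cyclohexyl–N₂⁺ loses N₂: no meaningful conjugate acid; N₂ departs as an exceptionally stable neutral molecule
cyclohexyl–OTf loses OTf⁻: pKₐ(CF₃SO₃H (triflic acid)) ≈ -14
cyclohexyl–OClO₃ loses ClO₄⁻: pKₐ(HClO₄) ≈ -10
cyclohexyl–Cl loses Cl⁻: pKₐ(HCl) ≈ -7
cyclohexyl–ONO₂ loses NO₃⁻: pKₐ(HNO₃) ≈ -1.3
cyclohexyl–OAc loses AcO⁻: pKₐ(CH₃COOH) ≈ 4.8

cyclohexyl–N₂⁺ > cyclohexyl–OTf > cyclohexyl–OClO₃ > cyclohexyl–Cl > cyclohexyl–ONO₂ > cyclohexyl–OAc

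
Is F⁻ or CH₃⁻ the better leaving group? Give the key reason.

F⁻

F⁻ is the better leaving group.
pKₐ(HF) ≈ 3.2 versus pKₐ(CH₄) ≈ 48: F⁻ is the much weaker base.
Small and strongly basic; the poor halide leaving group.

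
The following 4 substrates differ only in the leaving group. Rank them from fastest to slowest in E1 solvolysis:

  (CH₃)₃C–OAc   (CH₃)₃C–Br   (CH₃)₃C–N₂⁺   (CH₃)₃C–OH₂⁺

(CH₃)₃C–N₂⁺ > (CH₃)₃C–Br > (CH₃)₃C–OH₂⁺ > (CH₃)₃C–OAc

Identical carbon frameworks mean the comparison reduces to leaving-group quality.
Leaving-group ability tracks the stability of the departed species; conjugate-acid pKₐ is the usual yardstick (lower pKₐ → better LG).
(CH₃)₃C–N₂⁺ loses N₂: no meaningful conjugate acid; N₂ departs as an exceptionally stable neutral molecule
(CH₃)₃C–Br loses Br⁻: pKₐ(HBr) ≈ -9
(CH₃)₃C–OH₂⁺ loses H₂O: pKₐ(H₃O⁺) ≈ -1.7
(CH₃)₃C–OAc loses AcO⁻: pKₐ(CH₃COOH) ≈ 4.8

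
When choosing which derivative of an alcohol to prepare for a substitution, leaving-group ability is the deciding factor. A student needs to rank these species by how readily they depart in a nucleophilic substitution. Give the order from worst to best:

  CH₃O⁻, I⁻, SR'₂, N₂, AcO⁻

CH₃O⁻ < AcO⁻ < SR'₂ < I⁻ < N₂

N₂: no meaningful conjugate acid; N₂ departs as an exceptionally stable neutral molecule
I⁻: pKₐ(HI) ≈ -10
SR'₂: pKₐ(R'₂SH⁺) ≈ -7
AcO⁻: pKₐ(CH₃COOH) ≈ 4.8
CH₃O⁻: pKₐ(CH₃OH) ≈ 15.5
Reversing gives the worst-to-best order requested.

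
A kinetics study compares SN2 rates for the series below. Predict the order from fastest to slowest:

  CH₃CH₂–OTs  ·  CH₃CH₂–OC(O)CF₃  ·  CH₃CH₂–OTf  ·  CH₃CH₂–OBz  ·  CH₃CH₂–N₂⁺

Same R in every case — rank the leaving groups.
Rank by basicity of the departing species: weakest base leaves most easily.
CH₃CH₂–N₂⁺ loses N₂: no meaningful conjugate acid; N₂ departs as an exceptionally stable neutral molecule
CH₃CH₂–OTf loses OTf⁻: pKₐ(CF₃SO₃H (triflic acid)) ≈ -14
CH₃CH₂–OTs loses OTs⁻: pKₐ(p-CH₃C₆H₄SO₃H (TsOH)) ≈ -2.8
CH₃CH₂–OC(O)CF₃ loses CF₃COO⁻: pKₐ(CF₃COOH) ≈ 0.2
CH₃CH₂–OBz loses PhCOO⁻: pKₐ(C₆H₅COOH) ≈ 4.2

CH₃CH₂–N₂⁺ > CH₃CH₂–OTf > CH₃CH₂–OTs > CH₃CH₂–OC(O)CF₃ > CH₃CH₂–OBz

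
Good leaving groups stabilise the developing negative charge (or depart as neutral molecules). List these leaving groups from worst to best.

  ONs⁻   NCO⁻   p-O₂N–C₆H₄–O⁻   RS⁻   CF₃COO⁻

Leaving-group ability tracks the stability of the departed species; conjugate-acid pKₐ is the usual yardstick (lower pKₐ → better LG).
ONs⁻: pKₐ(p-O₂NC₆H₄SO₃H) ≈ -3.5
CF₃COO⁻: pKₐ(CF₃COOH) ≈ 0.2 — strongly electron-withdrawing CF₃ stabilises the carboxylate
NCO⁻: pKₐ(HOCN) ≈ 3.5
p-O₂N–C₆H₄–O⁻: pKₐ(p-nitrophenol) ≈ 7.2 — nitro group delocalises the charge; the classic chromogenic LG
RS⁻: pKₐ(RSH (a thiol)) ≈ 10.5 — moderately basic; rarely leaves without activation
Reversing gives the worst-to-best order requested.

RS⁻ < p-O₂N–C₆H₄–O⁻ < NCO⁻ < CF₃COO⁻ < ONs⁻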